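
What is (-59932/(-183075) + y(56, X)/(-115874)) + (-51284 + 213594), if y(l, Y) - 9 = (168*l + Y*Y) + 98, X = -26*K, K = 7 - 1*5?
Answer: 3443189406757643/21213632550 ≈ 1.6231e+5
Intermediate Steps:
K = 2 (K = 7 - 5 = 2)
X = -52 (X = -26*2 = -52)
y(l, Y) = 107 + Y² + 168*l (y(l, Y) = 9 + ((168*l + Y*Y) + 98) = 9 + ((168*l + Y²) + 98) = 9 + ((Y² + 168*l) + 98) = 9 + (98 + Y² + 168*l) = 107 + Y² + 168*l)
(-59932/(-183075) + y(56, X)/(-115874)) + (-51284 + 213594) = (-59932/(-183075) + (107 + (-52)² + 168*56)/(-115874)) + (-51284 + 213594) = (-59932*(-1/183075) + (107 + 2704 + 9408)*(-1/115874)) + 162310 = (59932/183075 + 12219*(-1/115874)) + 162310 = (59932/183075 - 12219/115874) + 162310 = 4707567143/21213632550 + 162310 = 3443189406757643/21213632550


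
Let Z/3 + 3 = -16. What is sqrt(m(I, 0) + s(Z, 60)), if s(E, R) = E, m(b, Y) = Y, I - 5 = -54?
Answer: I*sqrt(57) ≈ 7.5498*I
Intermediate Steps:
I = -49 (I = 5 - 54 = -49)
Z = -57 (Z = -9 + 3*(-16) = -9 - 48 = -57)
sqrt(m(I, 0) + s(Z, 60)) = sqrt(0 - 57) = sqrt(-57) = I*sqrt(57)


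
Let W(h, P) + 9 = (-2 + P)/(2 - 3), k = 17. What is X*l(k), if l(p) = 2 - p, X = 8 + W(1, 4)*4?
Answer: 540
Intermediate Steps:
W(h, P) = -7 - P (W(h, P) = -9 + (-2 + P)/(2 - 3) = -9 + (-2 + P)/(-1) = -9 + (-2 + P)*(-1) = -9 + (2 - P) = -7 - P)
X = -36 (X = 8 + (-7 - 1*4)*4 = 8 + (-7 - 4)*4 = 8 - 11*4 = 8 - 44 = -36)
X*l(k) = -36*(2 - 1*17) = -36*(2 - 17) = -36*(-15) = 540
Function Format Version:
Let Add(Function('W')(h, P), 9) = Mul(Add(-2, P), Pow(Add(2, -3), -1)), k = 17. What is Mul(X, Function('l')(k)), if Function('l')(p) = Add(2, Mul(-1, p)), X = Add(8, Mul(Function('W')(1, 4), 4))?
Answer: 540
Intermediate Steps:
Function('W')(h, P) = Add(-7, Mul(-1, P)) (Function('W')(h, P) = Add(-9, Mul(Add(-2, P), Pow(Add(2, -3), -1))) = Add(-9, Mul(Add(-2, P), Pow(-1, -1))) = Add(-9, Mul(Add(-2, P), -1)) = Add(-9, Add(2, Mul(-1, P))) = Add(-7, Mul(-1, P)))
X = -36 (X = Add(8, Mul(Add(-7, Mul(-1, 4)), 4)) = Add(8, Mul(Add(-7, -4), 4)) = Add(8, Mul(-11, 4)) = Add(8, -44) = -36)
Mul(X, Function('l')(k)) = Mul(-36, Add(2, Mul(-1, 17))) = Mul(-36, Add(2, -17)) = Mul(-36, -15) = 540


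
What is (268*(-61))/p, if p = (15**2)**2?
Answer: -16348/50625 ≈ -0.32292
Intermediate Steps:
p = 50625 (p = 225**2 = 50625)
(268*(-61))/p = (268*(-61))/50625 = -16348*1/50625 = -16348/50625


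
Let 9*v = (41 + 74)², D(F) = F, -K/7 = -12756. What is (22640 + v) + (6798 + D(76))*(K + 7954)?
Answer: 6016438021/9 ≈ 6.6849e+8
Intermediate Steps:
K = 89292 (K = -7*(-12756) = 89292)
v = 13225/9 (v = (41 + 74)²/9 = (⅑)*115² = (⅑)*13225 = 13225/9 ≈ 1469.4)
(22640 + v) + (6798 + D(76))*(K + 7954) = (22640 + 13225/9) + (6798 + 76)*(89292 + 7954) = 216985/9 + 6874*97246 = 216985/9 + 668469004 = 6016438021/9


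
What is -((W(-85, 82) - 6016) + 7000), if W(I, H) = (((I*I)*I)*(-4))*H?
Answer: -201433984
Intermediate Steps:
W(I, H) = -4*H*I³ (W(I, H) = ((I²*I)*(-4))*H = (I³*(-4))*H = (-4*I³)*H = -4*H*I³)
-((W(-85, 82) - 6016) + 7000) = -((-4*82*(-85)³ - 6016) + 7000) = -((-4*82*(-614125) - 6016) + 7000) = -((201433000 - 6016) + 7000) = -(201426984 + 7000) = -1*201433984 = -201433984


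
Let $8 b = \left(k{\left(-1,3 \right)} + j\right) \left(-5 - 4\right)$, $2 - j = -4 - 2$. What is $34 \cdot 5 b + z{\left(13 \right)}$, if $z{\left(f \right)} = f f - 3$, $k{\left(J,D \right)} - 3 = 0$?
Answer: $- \frac{7751}{4} \approx -1937.8$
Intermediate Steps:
$k{\left(J,D \right)} = 3$ ($k{\left(J,D \right)} = 3 + 0 = 3$)
$z{\left(f \right)} = -3 + f^{2}$ ($z{\left(f \right)} = f^{2} - 3 = -3 + f^{2}$)
$j = 8$ ($j = 2 - \left(-4 - 2\right) = 2 - -6 = 2 + 6 = 8$)
$b = - \frac{99}{8}$ ($b = \frac{\left(3 + 8\right) \left(-5 - 4\right)}{8} = \frac{11 \left(-9\right)}{8} = \frac{1}{8} \left(-99\right) = - \frac{99}{8} \approx -12.375$)
$34 \cdot 5 b + z{\left(13 \right)} = 34 \cdot 5 \left(- \frac{99}{8}\right) - \left(3 - 13^{2}\right) = 170 \left(- \frac{99}{8}\right) + \left(-3 + 169\right) = - \frac{8415}{4} + 166 = - \frac{7751}{4}$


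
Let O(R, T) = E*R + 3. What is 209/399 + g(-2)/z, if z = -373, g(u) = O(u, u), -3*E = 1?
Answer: 1342/2611 ≈ 0.51398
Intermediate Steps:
E = -1/3 (E = -1/3*1 = -1/3 ≈ -0.33333)
O(R, T) = 3 - R/3 (O(R, T) = -R/3 + 3 = 3 - R/3)
g(u) = 3 - u/3
209/399 + g(-2)/z = 209/399 + (3 - 1/3*(-2))/(-373) = 209*(1/399) + (3 + 2/3)*(-1/373) = 11/21 + (11/3)*(-1/373) = 11/21 - 11/1119 = 1342/2611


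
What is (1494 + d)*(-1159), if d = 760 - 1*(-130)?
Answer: -2763056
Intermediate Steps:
d = 890 (d = 760 + 130 = 890)
(1494 + d)*(-1159) = (1494 + 890)*(-1159) = 2384*(-1159) = -2763056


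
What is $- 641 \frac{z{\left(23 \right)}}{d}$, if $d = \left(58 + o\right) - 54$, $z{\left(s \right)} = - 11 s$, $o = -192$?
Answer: $- \frac{162173}{188} \approx -862.62$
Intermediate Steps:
$d = -188$ ($d = \left(58 - 192\right) - 54 = -134 - 54 = -188$)
$- 641 \frac{z{\left(23 \right)}}{d} = - 641 \frac{\left(-11\right) 23}{-188} = - 641 \left(\left(-253\right) \left(- \frac{1}{188}\right)\right) = \left(-641\right) \frac{253}{188} = - \frac{162173}{188}$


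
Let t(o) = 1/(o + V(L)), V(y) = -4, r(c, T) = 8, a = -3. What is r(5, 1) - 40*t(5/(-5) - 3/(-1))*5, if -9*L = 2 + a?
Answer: 108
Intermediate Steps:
L = 1/9 (L = -(2 - 3)/9 = -1/9*(-1) = 1/9 ≈ 0.11111)
t(o) = 1/(-4 + o) (t(o) = 1/(o - 4) = 1/(-4 + o))
r(5, 1) - 40*t(5/(-5) - 3/(-1))*5 = 8 - 40*5/(-4 + (5/(-5) - 3/(-1))) = 8 - 40*5/(-4 + (5*(-1/5) - 3*(-1))) = 8 - 40*5/(-4 + (-1 + 3)) = 8 - 40*5/(-4 + 2) = 8 - 40*5/(-2) = 8 - (-20)*5 = 8 - 40*(-5/2) = 8 + 100 = 108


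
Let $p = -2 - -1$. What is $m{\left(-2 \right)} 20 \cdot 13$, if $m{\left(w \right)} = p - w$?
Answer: $260$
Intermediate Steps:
$p = -1$ ($p = -2 + 1 = -1$)
$m{\left(w \right)} = -1 - w$
$m{\left(-2 \right)} 20 \cdot 13 = \left(-1 - -2\right) 20 \cdot 13 = \left(-1 + 2\right) 20 \cdot 13 = 1 \cdot 20 \cdot 13 = 20 \cdot 13 = 260$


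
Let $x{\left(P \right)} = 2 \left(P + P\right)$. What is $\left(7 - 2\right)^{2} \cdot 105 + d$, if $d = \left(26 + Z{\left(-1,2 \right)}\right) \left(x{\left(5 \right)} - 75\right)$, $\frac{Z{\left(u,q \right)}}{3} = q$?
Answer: $865$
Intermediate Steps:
$Z{\left(u,q \right)} = 3 q$
$x{\left(P \right)} = 4 P$ ($x{\left(P \right)} = 2 \cdot 2 P = 4 P$)
$d = -1760$ ($d = \left(26 + 3 \cdot 2\right) \left(4 \cdot 5 - 75\right) = \left(26 + 6\right) \left(20 - 75\right) = 32 \left(-55\right) = -1760$)
$\left(7 - 2\right)^{2} \cdot 105 + d = \left(7 - 2\right)^{2} \cdot 105 - 1760 = 5^{2} \cdot 105 - 1760 = 25 \cdot 105 - 1760 = 2625 - 1760 = 865$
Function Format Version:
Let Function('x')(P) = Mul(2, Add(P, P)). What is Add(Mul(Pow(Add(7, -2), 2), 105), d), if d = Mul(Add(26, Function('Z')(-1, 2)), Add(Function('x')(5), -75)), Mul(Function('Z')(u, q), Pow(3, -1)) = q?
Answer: 865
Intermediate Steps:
Function('Z')(u, q) = Mul(3, q)
Function('x')(P) = Mul(4, P) (Function('x')(P) = Mul(2, Mul(2, P)) = Mul(4, P))
d = -1760 (d = Mul(Add(26, Mul(3, 2)), Add(Mul(4, 5), -75)) = Mul(Add(26, 6), Add(20, -75)) = Mul(32, -55) = -1760)
Add(Mul(Pow(Add(7, -2), 2), 105), d) = Add(Mul(Pow(Add(7, -2), 2), 105), -1760) = Add(Mul(Pow(5, 2), 105), -1760) = Add(Mul(25, 105), -1760) = Add(2625, -1760) = 865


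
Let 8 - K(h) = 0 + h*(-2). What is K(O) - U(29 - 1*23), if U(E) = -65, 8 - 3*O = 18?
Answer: 199/3 ≈ 66.333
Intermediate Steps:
O = -10/3 (O = 8/3 - ⅓*18 = 8/3 - 6 = -10/3 ≈ -3.3333)
K(h) = 8 + 2*h (K(h) = 8 - (0 + h*(-2)) = 8 - (0 - 2*h) = 8 - (-2)*h = 8 + 2*h)
K(O) - U(29 - 1*23) = (8 + 2*(-10/3)) - 1*(-65) = (8 - 20/3) + 65 = 4/3 + 65 = 199/3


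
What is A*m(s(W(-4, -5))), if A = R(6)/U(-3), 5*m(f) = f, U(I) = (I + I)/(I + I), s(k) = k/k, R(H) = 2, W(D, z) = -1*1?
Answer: ⅖ ≈ 0.40000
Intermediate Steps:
W(D, z) = -1
s(k) = 1
U(I) = 1 (U(I) = (2*I)/((2*I)) = (2*I)*(1/(2*I)) = 1)
m(f) = f/5
A = 2 (A = 2/1 = 2*1 = 2)
A*m(s(W(-4, -5))) = 2*((⅕)*1) = 2*(⅕) = ⅖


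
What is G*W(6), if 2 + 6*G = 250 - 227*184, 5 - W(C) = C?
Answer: 6920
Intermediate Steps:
W(C) = 5 - C
G = -6920 (G = -1/3 + (250 - 227*184)/6 = -1/3 + (250 - 41768)/6 = -1/3 + (1/6)*(-41518) = -1/3 - 20759/3 = -6920)
G*W(6) = -6920*(5 - 1*6) = -6920*(5 - 6) = -6920*(-1) = 6920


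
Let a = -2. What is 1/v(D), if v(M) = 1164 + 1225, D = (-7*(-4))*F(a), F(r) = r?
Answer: 1/2389 ≈ 0.00041859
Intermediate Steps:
D = -56 (D = -7*(-4)*(-2) = 28*(-2) = -56)
v(M) = 2389
1/v(D) = 1/2389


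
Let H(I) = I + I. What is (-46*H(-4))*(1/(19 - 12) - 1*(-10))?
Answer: 26128/7 ≈ 3732.6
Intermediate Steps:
H(I) = 2*I
(-46*H(-4))*(1/(19 - 12) - 1*(-10)) = (-92*(-4))*(1/(19 - 12) - 1*(-10)) = (-46*(-8))*(1/7 + 10) = 368*(⅐ + 10) = 368*(71/7) = 26128/7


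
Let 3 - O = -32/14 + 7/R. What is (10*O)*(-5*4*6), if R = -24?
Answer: -46850/7 ≈ -6692.9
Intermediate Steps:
O = 937/168 (O = 3 - (-32/14 + 7/(-24)) = 3 - (-32*1/14 + 7*(-1/24)) = 3 - (-16/7 - 7/24) = 3 - 1*(-433/168) = 3 + 433/168 = 937/168 ≈ 5.5774)
(10*O)*(-5*4*6) = (10*(937/168))*(-5*4*6) = 4685*(-20*6)/84 = (4685/84)*(-120) = -46850/7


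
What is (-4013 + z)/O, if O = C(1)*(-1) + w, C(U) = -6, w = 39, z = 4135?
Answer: 122/45 ≈ 2.7111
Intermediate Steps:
O = 45 (O = -6*(-1) + 39 = 6 + 39 = 45)
(-4013 + z)/O = (-4013 + 4135)/45 = 122*(1/45) = 122/45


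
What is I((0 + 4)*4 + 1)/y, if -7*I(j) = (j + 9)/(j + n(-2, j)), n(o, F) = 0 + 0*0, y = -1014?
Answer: 1/4641 ≈ 0.00021547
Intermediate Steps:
n(o, F) = 0 (n(o, F) = 0 + 0 = 0)
I(j) = -(9 + j)/(7*j) (I(j) = -(j + 9)/(7*(j + 0)) = -(9 + j)/(7*j))
I((0 + 4)*4 + 1)/y = ((-9 - ((0 + 4)*4 + 1))/(7*((0 + 4)*4 + 1)))/(-1014) = -(-9 - (4*4 + 1))/(7098*(4*4 + 1)) = -(-9 - (16 + 1))/(7098*(16 + 1)) = -(-9 - 1*17)/(7098*17) = -(-9 - 17)/(7098*17) = -(-26)/(7098*17) = -1/1014*(-26/119) = 1/4641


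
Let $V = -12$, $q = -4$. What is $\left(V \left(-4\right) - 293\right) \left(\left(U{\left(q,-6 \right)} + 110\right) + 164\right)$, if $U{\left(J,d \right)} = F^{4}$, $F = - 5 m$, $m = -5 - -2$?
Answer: $-12470255$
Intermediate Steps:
$m = -3$ ($m = -5 + 2 = -3$)
$F = 15$ ($F = \left(-5\right) \left(-3\right) = 15$)
$U{\left(J,d \right)} = 50625$ ($U{\left(J,d \right)} = 15^{4} = 50625$)
$\left(V \left(-4\right) - 293\right) \left(\left(U{\left(q,-6 \right)} + 110\right) + 164\right) = \left(\left(-12\right) \left(-4\right) - 293\right) \left(\left(50625 + 110\right) + 164\right) = \left(48 - 293\right) \left(50735 + 164\right) = \left(-245\right) 50899 = -12470255$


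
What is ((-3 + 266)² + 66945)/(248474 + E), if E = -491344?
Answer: -68057/121435 ≈ -0.56044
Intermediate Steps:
((-3 + 266)² + 66945)/(248474 + E) = ((-3 + 266)² + 66945)/(248474 - 491344) = (263² + 66945)/(-242870) = (69169 + 66945)*(-1/242870) = 136114*(-1/242870) = -68057/121435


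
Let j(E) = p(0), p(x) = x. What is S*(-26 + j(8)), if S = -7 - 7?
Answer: 364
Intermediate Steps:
j(E) = 0
S = -14
S*(-26 + j(8)) = -14*(-26 + 0) = -14*(-26) = 364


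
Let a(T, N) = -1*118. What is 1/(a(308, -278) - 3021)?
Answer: -1/3139 ≈ -0.00031857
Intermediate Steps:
a(T, N) = -118
1/(a(308, -278) - 3021) = 1/(-118 - 3021) = 1/(-3139) = -1/3139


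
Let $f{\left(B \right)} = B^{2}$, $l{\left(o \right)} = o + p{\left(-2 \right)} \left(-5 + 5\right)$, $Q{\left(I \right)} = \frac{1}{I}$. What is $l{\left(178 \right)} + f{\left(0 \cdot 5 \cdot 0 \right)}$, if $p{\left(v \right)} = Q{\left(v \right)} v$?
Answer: $178$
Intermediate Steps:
$p{\left(v \right)} = 1$ ($p{\left(v \right)} = \frac{v}{v} = 1$)
$l{\left(o \right)} = o$ ($l{\left(o \right)} = o + 1 \left(-5 + 5\right) = o + 1 \cdot 0 = o + 0 = o$)
$l{\left(178 \right)} + f{\left(0 \cdot 5 \cdot 0 \right)} = 178 + \left(0 \cdot 5 \cdot 0\right)^{2} = 178 + \left(0 \cdot 0\right)^{2} = 178 + 0^{2} = 178 + 0 = 178$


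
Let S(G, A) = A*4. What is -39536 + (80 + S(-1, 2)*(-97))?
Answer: -40232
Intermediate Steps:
S(G, A) = 4*A
-39536 + (80 + S(-1, 2)*(-97)) = -39536 + (80 + (4*2)*(-97)) = -39536 + (80 + 8*(-97)) = -39536 + (80 - 776) = -39536 - 696 = -40232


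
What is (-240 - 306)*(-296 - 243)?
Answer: 294294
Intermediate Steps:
(-240 - 306)*(-296 - 243) = -546*(-539) = 294294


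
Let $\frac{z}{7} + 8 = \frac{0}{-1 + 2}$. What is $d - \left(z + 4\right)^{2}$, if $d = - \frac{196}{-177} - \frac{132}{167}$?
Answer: $- \frac{79918168}{29559} \approx -2703.7$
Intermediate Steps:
$z = -56$ ($z = -56 + 7 \frac{0}{-1 + 2} = -56 + 7 \cdot \frac{0}{1} = -56 + 7 \cdot 0 \cdot 1 = -56 + 7 \cdot 0 = -56 + 0 = -56$)
$d = \frac{9368}{29559}$ ($d = \left(-196\right) \left(- \frac{1}{177}\right) - \frac{132}{167} = \frac{196}{177} - \frac{132}{167} = \frac{9368}{29559} \approx 0.31693$)
$d - \left(z + 4\right)^{2} = \frac{9368}{29559} - \left(-56 + 4\right)^{2} = \frac{9368}{29559} - \left(-52\right)^{2} = \frac{9368}{29559} - 2704 = - \frac{79918168}{29559}$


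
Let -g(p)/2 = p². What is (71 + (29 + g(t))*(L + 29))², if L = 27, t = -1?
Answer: 2505889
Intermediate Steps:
g(p) = -2*p²
(71 + (29 + g(t))*(L + 29))² = (71 + (29 - 2*(-1)²)*(27 + 29))² = (71 + (29 - 2*1)*56)² = (71 + (29 - 2)*56)² = (71 + 27*56)² = (71 + 1512)² = 1583² = 2505889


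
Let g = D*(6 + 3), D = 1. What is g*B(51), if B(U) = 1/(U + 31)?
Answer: 9/82 ≈ 0.10976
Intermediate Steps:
B(U) = 1/(31 + U)
g = 9 (g = 1*(6 + 3) = 1*9 = 9)
g*B(51) = 9/(31 + 51) = 9/82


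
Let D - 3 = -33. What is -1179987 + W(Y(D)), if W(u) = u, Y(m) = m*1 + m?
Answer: -1180047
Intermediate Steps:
D = -30 (D = 3 - 33 = -30)
Y(m) = 2*m (Y(m) = m + m = 2*m)
-1179987 + W(Y(D)) = -1179987 + 2*(-30) = -1179987 - 60 = -1180047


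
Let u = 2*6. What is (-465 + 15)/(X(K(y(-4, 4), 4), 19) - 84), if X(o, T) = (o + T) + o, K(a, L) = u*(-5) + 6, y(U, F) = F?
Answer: 450/173 ≈ 2.6012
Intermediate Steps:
u = 12
K(a, L) = -54 (K(a, L) = 12*(-5) + 6 = -60 + 6 = -54)
X(o, T) = T + 2*o (X(o, T) = (T + o) + o = T + 2*o)
(-465 + 15)/(X(K(y(-4, 4), 4), 19) - 84) = (-465 + 15)/((19 + 2*(-54)) - 84) = -450/((19 - 108) - 84) = -450/(-89 - 84) = -450/(-173) = -450*(-1/173) = 450/173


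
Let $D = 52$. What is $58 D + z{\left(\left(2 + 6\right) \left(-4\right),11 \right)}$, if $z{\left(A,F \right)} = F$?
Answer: $3027$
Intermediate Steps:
$58 D + z{\left(\left(2 + 6\right) \left(-4\right),11 \right)} = 58 \cdot 52 + 11 = 3016 + 11 = 3027$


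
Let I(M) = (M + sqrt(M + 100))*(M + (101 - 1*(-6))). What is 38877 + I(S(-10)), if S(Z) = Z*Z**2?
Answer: 931877 - 26790*I ≈ 9.3188e+5 - 26790.0*I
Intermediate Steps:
S(Z) = Z**3
I(M) = (107 + M)*(M + sqrt(100 + M)) (I(M) = (M + sqrt(100 + M))*(M + (101 + 6)) = (M + sqrt(100 + M))*(M + 107) = (M + sqrt(100 + M))*(107 + M) = (107 + M)*(M + sqrt(100 + M)))
38877 + I(S(-10)) = 38877 + (((-10)**3)**2 + 107*(-10)**3 + 107*sqrt(100 + (-10)**3) + (-10)**3*sqrt(100 + (-10)**3)) = 38877 + ((-1000)**2 + 107*(-1000) + 107*sqrt(100 - 1000) - 1000*sqrt(100 - 1000)) = 38877 + (1000000 - 107000 + 107*sqrt(-900) - 30000*I) = 38877 + (1000000 - 107000 + 107*(30*I) - 30000*I) = 38877 + (1000000 - 107000 + 3210*I - 30000*I) = 38877 + (893000 - 26790*I) = 931877 - 26790*I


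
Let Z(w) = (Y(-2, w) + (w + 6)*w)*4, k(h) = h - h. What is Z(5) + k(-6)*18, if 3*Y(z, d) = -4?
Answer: 644/3 ≈ 214.67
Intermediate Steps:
Y(z, d) = -4/3 (Y(z, d) = (⅓)*(-4) = -4/3)
k(h) = 0
Z(w) = -16/3 + 4*w*(6 + w) (Z(w) = (-4/3 + (w + 6)*w)*4 = (-4/3 + (6 + w)*w)*4 = (-4/3 + w*(6 + w))*4 = -16/3 + 4*w*(6 + w))
Z(5) + k(-6)*18 = (-16/3 + 4*5² + 24*5) + 0*18 = (-16/3 + 4*25 + 120) + 0 = (-16/3 + 100 + 120) + 0 = 644/3 + 0 = 644/3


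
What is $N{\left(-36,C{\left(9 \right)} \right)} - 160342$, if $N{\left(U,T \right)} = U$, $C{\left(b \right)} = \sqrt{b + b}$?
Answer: $-160378$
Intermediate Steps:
$C{\left(b \right)} = \sqrt{2} \sqrt{b}$ ($C{\left(b \right)} = \sqrt{2 b} = \sqrt{2} \sqrt{b}$)
$N{\left(-36,C{\left(9 \right)} \right)} - 160342 = -36 - 160342 = -160378$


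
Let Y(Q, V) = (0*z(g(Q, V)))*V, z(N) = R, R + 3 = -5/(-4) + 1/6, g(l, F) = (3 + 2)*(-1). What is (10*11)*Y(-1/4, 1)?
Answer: 0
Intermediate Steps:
g(l, F) = -5 (g(l, F) = 5*(-1) = -5)
R = -19/12 (R = -3 + (-5/(-4) + 1/6) = -3 + (-5*(-¼) + 1*(⅙)) = -3 + (5/4 + ⅙) = -3 + 17/12 = -19/12 ≈ -1.5833)
z(N) = -19/12
Y(Q, V) = 0 (Y(Q, V) = (0*(-19/12))*V = 0*V = 0)
(10*11)*Y(-1/4, 1) = (10*11)*0 = 110*0 = 0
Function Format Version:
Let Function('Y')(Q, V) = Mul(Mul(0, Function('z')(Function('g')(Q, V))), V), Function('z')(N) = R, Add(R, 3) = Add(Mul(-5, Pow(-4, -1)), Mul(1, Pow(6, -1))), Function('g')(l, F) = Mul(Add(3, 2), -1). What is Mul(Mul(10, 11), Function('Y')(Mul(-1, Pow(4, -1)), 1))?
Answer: 0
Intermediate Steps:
Function('g')(l, F) = -5 (Function('g')(l, F) = Mul(5, -1) = -5)
R = Rational(-19, 12) (R = Add(-3, Add(Mul(-5, Pow(-4, -1)), Mul(1, Pow(6, -1)))) = Add(-3, Add(Mul(-5, Rational(-1, 4)), Mul(1, Rational(1, 6)))) = Add(-3, Add(Rational(5, 4), Rational(1, 6))) = Add(-3, Rational(17, 12)) = Rational(-19, 12) ≈ -1.5833)
Function('z')(N) = Rational(-19, 12)
Function('Y')(Q, V) = 0 (Function('Y')(Q, V) = Mul(Mul(0, Rational(-19, 12)), V) = Mul(0, V) = 0)
Mul(Mul(10, 11), Function('Y')(Mul(-1, Pow(4, -1)), 1)) = Mul(Mul(10, 11), 0) = Mul(110, 0) = 0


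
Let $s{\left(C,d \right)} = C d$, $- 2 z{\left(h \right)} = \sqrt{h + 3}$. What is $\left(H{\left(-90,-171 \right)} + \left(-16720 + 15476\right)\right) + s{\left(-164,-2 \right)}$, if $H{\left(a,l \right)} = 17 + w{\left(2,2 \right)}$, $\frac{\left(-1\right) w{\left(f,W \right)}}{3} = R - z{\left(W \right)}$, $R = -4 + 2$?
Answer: $-893 - \frac{3 \sqrt{5}}{2} \approx -896.35$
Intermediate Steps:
$R = -2$
$z{\left(h \right)} = - \frac{\sqrt{3 + h}}{2}$ ($z{\left(h \right)} = - \frac{\sqrt{h + 3}}{2} = - \frac{\sqrt{3 + h}}{2}$)
$w{\left(f,W \right)} = 6 - \frac{3 \sqrt{3 + W}}{2}$ ($w{\left(f,W \right)} = - 3 \left(-2 - - \frac{\sqrt{3 + W}}{2}\right) = - 3 \left(-2 + \frac{\sqrt{3 + W}}{2}\right) = 6 - \frac{3 \sqrt{3 + W}}{2}$)
$H{\left(a,l \right)} = 23 - \frac{3 \sqrt{5}}{2}$ ($H{\left(a,l \right)} = 17 + \left(6 - \frac{3 \sqrt{3 + 2}}{2}\right) = 17 + \left(6 - \frac{3 \sqrt{5}}{2}\right) = 23 - \frac{3 \sqrt{5}}{2}$)
$\left(H{\left(-90,-171 \right)} + \left(-16720 + 15476\right)\right) + s{\left(-164,-2 \right)} = \left(\left(23 - \frac{3 \sqrt{5}}{2}\right) + \left(-16720 + 15476\right)\right) - -328 = \left(\left(23 - \frac{3 \sqrt{5}}{2}\right) - 1244\right) + 328 = \left(-1221 - \frac{3 \sqrt{5}}{2}\right) + 328 = -893 - \frac{3 \sqrt{5}}{2}$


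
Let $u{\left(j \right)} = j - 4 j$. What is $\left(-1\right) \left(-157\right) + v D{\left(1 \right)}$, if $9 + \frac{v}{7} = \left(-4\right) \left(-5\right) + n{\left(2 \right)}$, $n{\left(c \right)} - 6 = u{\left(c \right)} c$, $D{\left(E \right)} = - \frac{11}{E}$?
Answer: $-228$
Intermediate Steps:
$u{\left(j \right)} = - 3 j$
$n{\left(c \right)} = 6 - 3 c^{2}$ ($n{\left(c \right)} = 6 + - 3 c c = 6 - 3 c^{2}$)
$v = 35$ ($v = -63 + 7 \left(\left(-4\right) \left(-5\right) + \left(6 - 3 \cdot 2^{2}\right)\right) = -63 + 7 \left(20 + \left(6 - 12\right)\right) = -63 + 7 \left(20 - 6\right) = -63 + 7 \cdot 14 = -63 + 98 = 35$)
$\left(-1\right) \left(-157\right) + v D{\left(1 \right)} = \left(-1\right) \left(-157\right) + 35 \left(- \frac{11}{1}\right) = 157 + 35 \left(\left(-11\right) 1\right) = 157 + 35 \left(-11\right) = 157 - 385 = -228$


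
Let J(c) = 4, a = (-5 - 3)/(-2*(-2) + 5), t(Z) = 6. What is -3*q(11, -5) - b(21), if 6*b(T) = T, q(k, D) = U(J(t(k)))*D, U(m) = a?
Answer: -101/6 ≈ -16.833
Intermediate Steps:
a = -8/9 (a = -8/(4 + 5) = -8/9 ≈ -0.88889)
U(m) = -8/9
q(k, D) = -8*D/9
b(T) = T/6
-3*q(11, -5) - b(21) = -(-8)*(-5)/3 - 21/6 = -3*40/9 - 1*7/2 = -40/3 - 7/2 = -101/6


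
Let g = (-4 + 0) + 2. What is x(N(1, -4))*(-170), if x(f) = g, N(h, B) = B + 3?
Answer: 340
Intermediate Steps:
N(h, B) = 3 + B
g = -2 (g = -4 + 2 = -2)
x(f) = -2
x(N(1, -4))*(-170) = -2*(-170) = 340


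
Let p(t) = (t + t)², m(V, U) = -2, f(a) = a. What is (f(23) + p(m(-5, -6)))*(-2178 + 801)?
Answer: -53703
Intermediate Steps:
p(t) = 4*t² (p(t) = (2*t)² = 4*t²)
(f(23) + p(m(-5, -6)))*(-2178 + 801) = (23 + 4*(-2)²)*(-2178 + 801) = (23 + 4*4)*(-1377) = (23 + 16)*(-1377) = 39*(-1377) = -53703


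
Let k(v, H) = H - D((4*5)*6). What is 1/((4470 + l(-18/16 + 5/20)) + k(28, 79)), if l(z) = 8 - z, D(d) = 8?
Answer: 8/36399 ≈ 0.00021979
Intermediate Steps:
k(v, H) = -8 + H (k(v, H) = H - 1*8 = H - 8 = -8 + H)
1/((4470 + l(-18/16 + 5/20)) + k(28, 79)) = 1/((4470 + (8 - (-18/16 + 5/20))) + (-8 + 79)) = 1/((4470 + (8 - (-18*1/16 + 5*(1/20)))) + 71) = 1/((4470 + (8 - (-9/8 + 1/4))) + 71) = 1/((4470 + (8 - 1*(-7/8))) + 71) = 1/((4470 + (8 + 7/8)) + 71) = 1/((4470 + 71/8) + 71) = 1/(35831/8 + 71) = 1/(36399/8) = 8/36399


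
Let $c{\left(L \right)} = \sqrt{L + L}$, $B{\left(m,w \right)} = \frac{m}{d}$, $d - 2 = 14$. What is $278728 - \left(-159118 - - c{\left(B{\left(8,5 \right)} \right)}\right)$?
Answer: $437845$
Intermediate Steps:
$d = 16$ ($d = 2 + 14 = 16$)
$B{\left(m,w \right)} = \frac{m}{16}$
$c{\left(L \right)} = \sqrt{2} \sqrt{L}$ ($c{\left(L \right)} = \sqrt{2 L} = \sqrt{2} \sqrt{L}$)
$278728 - \left(-159118 - - c{\left(B{\left(8,5 \right)} \right)}\right) = 278728 - \left(-159118 - - \sqrt{2} \sqrt{\frac{1}{16} \cdot 8}\right) = 278728 - \left(-159118 - - \frac{\sqrt{2}}{\sqrt{2}}\right) = 278728 - \left(-159118 - - \sqrt{2} \frac{\sqrt{2}}{2}\right) = 278728 - \left(-159118 - \left(-1\right) 1\right) = 278728 - \left(-159118 - -1\right) = 278728 - \left(-159118 + 1\right) = 278728 - -159117 = 278728 + 159117 = 437845$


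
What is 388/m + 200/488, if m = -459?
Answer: -12193/27999 ≈ -0.43548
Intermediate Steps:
388/m + 200/488 = 388/(-459) + 200/488 = 388*(-1/459) + 200*(1/488) = -388/459 + 25/61 = -12193/27999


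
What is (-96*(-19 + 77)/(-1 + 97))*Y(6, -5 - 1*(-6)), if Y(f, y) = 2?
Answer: -116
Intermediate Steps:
(-96*(-19 + 77)/(-1 + 97))*Y(6, -5 - 1*(-6)) = -96*(-19 + 77)/(-1 + 97)*2 = -5568/96*2 = -96*29/48*2 = -58*2 = -116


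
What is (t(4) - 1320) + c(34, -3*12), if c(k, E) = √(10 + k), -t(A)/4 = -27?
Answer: -1212 + 2*√11 ≈ -1205.4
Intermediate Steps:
t(A) = 108 (t(A) = -4*(-27) = 108)
(t(4) - 1320) + c(34, -3*12) = (108 - 1320) + √(10 + 34) = -1212 + √44 = -1212 + 2*√11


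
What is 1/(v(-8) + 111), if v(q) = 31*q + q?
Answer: -1/145 ≈ -0.0068966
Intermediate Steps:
v(q) = 32*q
1/(v(-8) + 111) = 1/(32*(-8) + 111) = 1/(-256 + 111) = 1/(-145) = -1/145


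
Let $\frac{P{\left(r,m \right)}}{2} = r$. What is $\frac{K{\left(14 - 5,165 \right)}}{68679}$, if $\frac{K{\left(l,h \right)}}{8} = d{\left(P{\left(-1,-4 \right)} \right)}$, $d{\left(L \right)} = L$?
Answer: $- \frac{16}{68679} \approx -0.00023297$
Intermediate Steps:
$P{\left(r,m \right)} = 2 r$
$K{\left(l,h \right)} = -16$ ($K{\left(l,h \right)} = 8 \cdot 2 \left(-1\right) = 8 \left(-2\right) = -16$)
$\frac{K{\left(14 - 5,165 \right)}}{68679} = - \frac{16}{68679}$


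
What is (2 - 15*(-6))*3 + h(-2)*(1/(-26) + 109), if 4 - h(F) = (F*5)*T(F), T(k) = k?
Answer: -19076/13 ≈ -1467.4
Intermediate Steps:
h(F) = 4 - 5*F² (h(F) = 4 - F*5*F = 4 - 5*F*F = 4 - 5*F²)
(2 - 15*(-6))*3 + h(-2)*(1/(-26) + 109) = (2 - 15*(-6))*3 + (4 - 5*(-2)²)*(1/(-26) + 109) = (2 + 90)*3 + (4 - 5*4)*(-1/26 + 109) = 92*3 + (4 - 20)*(2833/26) = 276 - 16*2833/26 = 276 - 22664/13 = -19076/13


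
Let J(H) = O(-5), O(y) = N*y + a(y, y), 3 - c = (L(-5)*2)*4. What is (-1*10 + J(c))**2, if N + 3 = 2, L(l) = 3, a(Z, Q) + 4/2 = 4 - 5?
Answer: 64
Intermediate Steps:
a(Z, Q) = -3 (a(Z, Q) = -2 + (4 - 5) = -2 - 1 = -3)
N = -1 (N = -3 + 2 = -1)
c = -21 (c = 3 - 3*2*4 = 3 - 6*4 = 3 - 1*24 = 3 - 24 = -21)
O(y) = -3 - y (O(y) = -y - 3 = -3 - y)
J(H) = 2 (J(H) = -3 - 1*(-5) = -3 + 5 = 2)
(-1*10 + J(c))**2 = (-1*10 + 2)**2 = (-10 + 2)**2 = (-8)**2 = 64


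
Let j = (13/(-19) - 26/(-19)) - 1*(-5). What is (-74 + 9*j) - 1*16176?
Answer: -307778/19 ≈ -16199.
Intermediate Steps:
j = 108/19 (j = (13*(-1/19) - 26*(-1/19)) + 5 = (-13/19 + 26/19) + 5 = 13/19 + 5 = 108/19 ≈ 5.6842)
(-74 + 9*j) - 1*16176 = (-74 + 9*(108/19)) - 1*16176 = (-74 + 972/19) - 16176 = -434/19 - 16176 = -307778/19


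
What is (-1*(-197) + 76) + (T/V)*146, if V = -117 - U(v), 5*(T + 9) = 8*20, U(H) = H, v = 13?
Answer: 16066/65 ≈ 247.17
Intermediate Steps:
T = 23 (T = -9 + (8*20)/5 = -9 + (⅕)*160 = -9 + 32 = 23)
V = -130 (V = -117 - 1*13 = -117 - 13 = -130)
(-1*(-197) + 76) + (T/V)*146 = (-1*(-197) + 76) + (23/(-130))*146 = (197 + 76) + (23*(-1/130))*146 = 273 - 23/130*146 = 273 - 1679/65 = 16066/65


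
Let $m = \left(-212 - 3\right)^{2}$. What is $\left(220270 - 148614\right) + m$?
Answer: $117881$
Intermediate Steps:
$m = 46225$ ($m = \left(-215\right)^{2} = 46225$)
$\left(220270 - 148614\right) + m = \left(220270 - 148614\right) + 46225 = 71656 + 46225 = 117881$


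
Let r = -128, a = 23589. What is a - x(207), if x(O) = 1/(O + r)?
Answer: 1863530/79 ≈ 23589.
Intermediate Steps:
x(O) = 1/(-128 + O) (x(O) = 1/(O - 128) = 1/(-128 + O))
a - x(207) = 23589 - 1/(-128 + 207) = 23589 - 1/79 = 1863530/79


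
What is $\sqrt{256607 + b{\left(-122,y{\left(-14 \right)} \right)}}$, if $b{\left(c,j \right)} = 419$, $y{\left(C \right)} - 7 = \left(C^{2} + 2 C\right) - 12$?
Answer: $\sqrt{257026} \approx 506.98$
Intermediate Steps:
$y{\left(C \right)} = -5 + C^{2} + 2 C$ ($y{\left(C \right)} = 7 - \left(12 - C^{2} - 2 C\right) = 7 + \left(-12 + C^{2} + 2 C\right) = -5 + C^{2} + 2 C$)
$\sqrt{256607 + b{\left(-122,y{\left(-14 \right)} \right)}} = \sqrt{256607 + 419} = \sqrt{257026}$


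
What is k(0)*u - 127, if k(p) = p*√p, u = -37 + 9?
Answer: -127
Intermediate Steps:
u = -28
k(p) = p^(3/2)
k(0)*u - 127 = 0^(3/2)*(-28) - 127 = 0*(-28) - 127 = 0 - 127 = -127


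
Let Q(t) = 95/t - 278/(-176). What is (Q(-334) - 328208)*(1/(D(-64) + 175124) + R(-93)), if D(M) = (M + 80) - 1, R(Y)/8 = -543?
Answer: 3669604620175679025/2573842744 ≈ 1.4257e+9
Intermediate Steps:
R(Y) = -4344 (R(Y) = 8*(-543) = -4344)
D(M) = 79 + M (D(M) = (80 + M) - 1 = 79 + M)
Q(t) = 139/88 + 95/t (Q(t) = 95/t - 278*(-1/176) = 95/t + 139/88 = 139/88 + 95/t)
(Q(-334) - 328208)*(1/(D(-64) + 175124) + R(-93)) = ((139/88 + 95/(-334)) - 328208)*(1/((79 - 64) + 175124) - 4344) = ((139/88 + 95*(-1/334)) - 328208)*(1/(15 + 175124) - 4344) = ((139/88 - 95/334) - 328208)*(1/175139 - 4344) = (19033/14696 - 328208)*(1/175139 - 4344) = -4823325735/14696*(-760803815/175139) = 3669604620175679025/2573842744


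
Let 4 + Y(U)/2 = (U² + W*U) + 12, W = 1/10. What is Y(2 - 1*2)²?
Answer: 256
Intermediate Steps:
W = ⅒ ≈ 0.10000
Y(U) = 16 + 2*U² + U/5 (Y(U) = -8 + 2*((U² + U/10) + 12) = -8 + 2*(12 + U² + U/10) = -8 + (24 + 2*U² + U/5) = 16 + 2*U² + U/5)
Y(2 - 1*2)² = (16 + 2*(2 - 1*2)² + (2 - 1*2)/5)² = (16 + 2*(2 - 2)² + (2 - 2)/5)² = (16 + 2*0² + (⅕)*0)² = (16 + 2*0 + 0)² = (16 + 0 + 0)² = 16² = 256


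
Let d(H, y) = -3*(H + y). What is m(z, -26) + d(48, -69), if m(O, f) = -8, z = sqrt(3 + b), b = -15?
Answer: 55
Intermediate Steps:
d(H, y) = -3*H - 3*y
z = 2*I*sqrt(3) (z = sqrt(3 - 15) = sqrt(-12) = 2*I*sqrt(3) ≈ 3.4641*I)
m(z, -26) + d(48, -69) = -8 + (-3*48 - 3*(-69)) = -8 + (-144 + 207) = -8 + 63 = 55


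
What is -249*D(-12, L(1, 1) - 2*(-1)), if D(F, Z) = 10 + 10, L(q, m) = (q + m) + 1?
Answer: -4980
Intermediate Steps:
L(q, m) = 1 + m + q (L(q, m) = (m + q) + 1 = 1 + m + q)
D(F, Z) = 20
-249*D(-12, L(1, 1) - 2*(-1)) = -249*20 = -4980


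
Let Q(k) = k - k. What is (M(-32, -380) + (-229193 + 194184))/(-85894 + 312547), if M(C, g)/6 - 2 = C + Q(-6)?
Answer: -5027/32379 ≈ -0.15525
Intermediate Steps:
Q(k) = 0
M(C, g) = 12 + 6*C (M(C, g) = 12 + 6*(C + 0) = 12 + 6*C)
(M(-32, -380) + (-229193 + 194184))/(-85894 + 312547) = ((12 + 6*(-32)) + (-229193 + 194184))/(-85894 + 312547) = ((12 - 192) - 35009)/226653 = (-180 - 35009)*(1/226653) = -35189*1/226653 = -5027/32379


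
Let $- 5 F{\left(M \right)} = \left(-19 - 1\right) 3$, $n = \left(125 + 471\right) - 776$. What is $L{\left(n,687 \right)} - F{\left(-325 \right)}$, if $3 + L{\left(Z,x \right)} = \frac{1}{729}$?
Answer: $- \frac{10934}{729} \approx -14.999$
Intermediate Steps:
$n = -180$ ($n = 596 - 776 = -180$)
$F{\left(M \right)} = 12$ ($F{\left(M \right)} = - \frac{\left(-19 - 1\right) 3}{5} = - \frac{\left(-20\right) 3}{5} = \left(- \frac{1}{5}\right) \left(-60\right) = 12$)
$L{\left(Z,x \right)} = - \frac{2186}{729}$ ($L{\left(Z,x \right)} = -3 + \frac{1}{729} = - \frac{2186}{729}$)
$L{\left(n,687 \right)} - F{\left(-325 \right)} = - \frac{2186}{729} - 12 = - \frac{10934}{729}$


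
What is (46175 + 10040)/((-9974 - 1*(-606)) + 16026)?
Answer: 56215/6658 ≈ 8.4432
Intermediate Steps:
(46175 + 10040)/((-9974 - 1*(-606)) + 16026) = 56215/((-9974 + 606) + 16026) = 56215/(-9368 + 16026) = 56215/6658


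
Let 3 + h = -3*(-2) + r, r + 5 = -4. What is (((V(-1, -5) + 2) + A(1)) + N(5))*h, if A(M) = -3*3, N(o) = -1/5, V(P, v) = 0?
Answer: 216/5 ≈ 43.200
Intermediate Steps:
r = -9 (r = -5 - 4 = -9)
N(o) = -⅕ (N(o) = -1*⅕ = -⅕)
A(M) = -9
h = -6 (h = -3 + (-3*(-2) - 9) = -3 + (6 - 9) = -3 - 3 = -6)
(((V(-1, -5) + 2) + A(1)) + N(5))*h = (((0 + 2) - 9) - ⅕)*(-6) = ((2 - 9) - ⅕)*(-6) = (-7 - ⅕)*(-6) = -36/5*(-6) = 216/5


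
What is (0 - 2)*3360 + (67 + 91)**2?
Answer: 18244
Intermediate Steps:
(0 - 2)*3360 + (67 + 91)**2 = -2*3360 + 158**2 = -6720 + 24964 = 18244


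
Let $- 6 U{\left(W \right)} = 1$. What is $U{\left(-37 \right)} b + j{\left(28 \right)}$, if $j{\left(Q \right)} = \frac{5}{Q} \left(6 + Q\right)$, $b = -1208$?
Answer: $\frac{8711}{42} \approx 207.4$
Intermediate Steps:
$U{\left(W \right)} = - \frac{1}{6}$ ($U{\left(W \right)} = \left(- \frac{1}{6}\right) 1 = - \frac{1}{6}$)
$j{\left(Q \right)} = \frac{5 \left(6 + Q\right)}{Q}$
$U{\left(-37 \right)} b + j{\left(28 \right)} = \left(- \frac{1}{6}\right) \left(-1208\right) + \left(5 + \frac{30}{28}\right) = \frac{604}{3} + \left(5 + 30 \cdot \frac{1}{28}\right) = \frac{604}{3} + \left(5 + \frac{15}{14}\right) = \frac{604}{3} + \frac{85}{14} = \frac{8711}{42}$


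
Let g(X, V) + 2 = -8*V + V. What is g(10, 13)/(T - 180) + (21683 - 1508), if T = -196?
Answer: 7585893/376 ≈ 20175.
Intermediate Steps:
g(X, V) = -2 - 7*V (g(X, V) = -2 + (-8*V + V) = -2 - 7*V)
g(10, 13)/(T - 180) + (21683 - 1508) = (-2 - 7*13)/(-196 - 180) + (21683 - 1508) = (-2 - 91)/(-376) + 20175 = -93*(-1/376) + 20175 = 93/376 + 20175 = 7585893/376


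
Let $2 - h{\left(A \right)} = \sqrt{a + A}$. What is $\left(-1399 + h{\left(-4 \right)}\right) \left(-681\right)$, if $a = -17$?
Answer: $951357 + 681 i \sqrt{21} \approx 9.5136 \cdot 10^{5} + 3120.7 i$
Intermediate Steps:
$h{\left(A \right)} = 2 - \sqrt{-17 + A}$
$\left(-1399 + h{\left(-4 \right)}\right) \left(-681\right) = \left(-1399 + \left(2 - \sqrt{-17 - 4}\right)\right) \left(-681\right) = \left(-1399 + \left(2 - \sqrt{-21}\right)\right) \left(-681\right) = \left(-1399 + \left(2 - i \sqrt{21}\right)\right) \left(-681\right) = \left(-1397 - i \sqrt{21}\right) \left(-681\right) = 951357 + 681 i \sqrt{21}$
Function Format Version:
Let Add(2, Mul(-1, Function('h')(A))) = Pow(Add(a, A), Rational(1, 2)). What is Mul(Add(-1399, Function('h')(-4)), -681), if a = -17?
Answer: Add(951357, Mul(681, I, Pow(21, Rational(1, 2)))) ≈ Add(9.5136e+5, Mul(3120.7, I))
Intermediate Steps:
Function('h')(A) = Add(2, Mul(-1, Pow(Add(-17, A), Rational(1, 2))))
Mul(Add(-1399, Function('h')(-4)), -681) = Mul(Add(-1399, Add(2, Mul(-1, Pow(Add(-17, -4), Rational(1, 2))))), -681) = Mul(Add(-1399, Add(2, Mul(-1, Pow(-21, Rational(1, 2))))), -681) = Mul(Add(-1399, Add(2, Mul(-1, Mul(I, Pow(21, Rational(1, 2)))))), -681) = Mul(Add(-1399, Add(2, Mul(-1, I, Pow(21, Rational(1, 2))))), -681) = Mul(Add(-1397, Mul(-1, I, Pow(21, Rational(1, 2)))), -681) = Add(951357, Mul(681, I, Pow(21, Rational(1, 2))))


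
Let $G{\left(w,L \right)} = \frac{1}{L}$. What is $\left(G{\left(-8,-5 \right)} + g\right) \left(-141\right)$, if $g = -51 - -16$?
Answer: $\frac{24816}{5} \approx 4963.2$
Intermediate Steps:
$g = -35$ ($g = -51 + 16 = -35$)
$\left(G{\left(-8,-5 \right)} + g\right) \left(-141\right) = \left(\frac{1}{-5} - 35\right) \left(-141\right) = \left(- \frac{1}{5} - 35\right) \left(-141\right) = \left(- \frac{176}{5}\right) \left(-141\right) = \frac{24816}{5}$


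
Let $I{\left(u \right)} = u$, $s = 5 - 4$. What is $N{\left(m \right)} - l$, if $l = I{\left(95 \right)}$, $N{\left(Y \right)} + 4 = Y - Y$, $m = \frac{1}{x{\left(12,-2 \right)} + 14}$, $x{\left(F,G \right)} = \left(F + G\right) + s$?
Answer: $-99$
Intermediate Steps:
$s = 1$ ($s = 5 - 4 = 1$)
$x{\left(F,G \right)} = 1 + F + G$ ($x{\left(F,G \right)} = \left(F + G\right) + 1 = 1 + F + G$)
$m = \frac{1}{25}$ ($m = \frac{1}{\left(1 + 12 - 2\right) + 14} = \frac{1}{11 + 14} = \frac{1}{25} \approx 0.04$)
$N{\left(Y \right)} = -4$ ($N{\left(Y \right)} = -4 + \left(Y - Y\right) = -4 + 0 = -4$)
$l = 95$
$N{\left(m \right)} - l = -4 - 95 = -99$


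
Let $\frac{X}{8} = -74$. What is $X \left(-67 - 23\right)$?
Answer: $53280$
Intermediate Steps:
$X = -592$ ($X = 8 \left(-74\right) = -592$)
$X \left(-67 - 23\right) = - 592 \left(-67 - 23\right) = \left(-592\right) \left(-90\right) = 53280$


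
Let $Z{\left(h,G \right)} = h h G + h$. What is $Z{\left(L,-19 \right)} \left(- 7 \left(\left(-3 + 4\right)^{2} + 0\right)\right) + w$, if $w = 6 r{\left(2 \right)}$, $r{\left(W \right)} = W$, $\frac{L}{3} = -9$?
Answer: $97158$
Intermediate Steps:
$L = -27$ ($L = 3 \left(-9\right) = -27$)
$Z{\left(h,G \right)} = h + G h^{2}$ ($Z{\left(h,G \right)} = h^{2} G + h = G h^{2} + h = h + G h^{2}$)
$w = 12$ ($w = 6 \cdot 2 = 12$)
$Z{\left(L,-19 \right)} \left(- 7 \left(\left(-3 + 4\right)^{2} + 0\right)\right) + w = - 27 \left(1 - -513\right) \left(- 7 \left(\left(-3 + 4\right)^{2} + 0\right)\right) + 12 = - 27 \left(1 + 513\right) \left(- 7 \left(1^{2} + 0\right)\right) + 12 = \left(-27\right) 514 \left(- 7 \left(1 + 0\right)\right) + 12 = - 13878 \left(\left(-7\right) 1\right) + 12 = \left(-13878\right) \left(-7\right) + 12 = 97146 + 12 = 97158$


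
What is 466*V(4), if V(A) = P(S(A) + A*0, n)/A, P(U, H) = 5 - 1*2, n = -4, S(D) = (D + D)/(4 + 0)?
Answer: 699/2 ≈ 349.50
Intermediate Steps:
S(D) = D/2 (S(D) = (2*D)/4 = (2*D)*(1/4) = D/2)
P(U, H) = 3 (P(U, H) = 5 - 2 = 3)
V(A) = 3/A
466*V(4) = 466*(3/4) = 699/2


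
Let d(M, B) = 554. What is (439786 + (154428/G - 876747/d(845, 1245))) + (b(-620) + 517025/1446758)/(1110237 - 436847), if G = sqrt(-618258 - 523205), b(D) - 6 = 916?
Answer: 118254613378832181147/269862366384740 - 154428*I*sqrt(1141463)/1141463 ≈ 4.382e+5 - 144.54*I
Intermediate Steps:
b(D) = 922 (b(D) = 6 + 916 = 922)
G = I*sqrt(1141463) (G = sqrt(-1141463) = I*sqrt(1141463) ≈ 1068.4*I)
(439786 + (154428/G - 876747/d(845, 1245))) + (b(-620) + 517025/1446758)/(1110237 - 436847) = (439786 + (154428/((I*sqrt(1141463))) - 876747/554)) + (922 + 517025/1446758)/(1110237 - 436847) = (439786 + (154428*(-I*sqrt(1141463)/1141463) - 876747*1/554)) + (922 + 517025*(1/1446758))/673390 = (439786 + (-154428*I*sqrt(1141463)/1141463 - 876747/554)) + (922 + 517025/1446758)*(1/673390) = (439786 + (-876747/554 - 154428*I*sqrt(1141463)/1141463)) + (1334427901/1446758)*(1/673390) = (242764697/554 - 154428*I*sqrt(1141463)/1141463) + 1334427901/974232369620 = 118254613378832181147/269862366384740 - 154428*I*sqrt(1141463)/1141463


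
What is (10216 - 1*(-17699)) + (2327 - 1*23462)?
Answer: 6780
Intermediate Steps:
(10216 - 1*(-17699)) + (2327 - 1*23462) = (10216 + 17699) + (2327 - 23462) = 27915 - 21135 = 6780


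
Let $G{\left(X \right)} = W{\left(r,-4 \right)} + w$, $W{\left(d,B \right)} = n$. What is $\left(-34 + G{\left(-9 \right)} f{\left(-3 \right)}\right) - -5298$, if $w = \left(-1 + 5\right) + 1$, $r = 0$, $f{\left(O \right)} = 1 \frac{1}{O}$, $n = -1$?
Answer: $\frac{15788}{3} \approx 5262.7$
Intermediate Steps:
$f{\left(O \right)} = \frac{1}{O}$
$w = 5$ ($w = 4 + 1 = 5$)
$W{\left(d,B \right)} = -1$
$G{\left(X \right)} = 4$ ($G{\left(X \right)} = -1 + 5 = 4$)
$\left(-34 + G{\left(-9 \right)} f{\left(-3 \right)}\right) - -5298 = \left(-34 + \frac{4}{-3}\right) - -5298 = \left(-34 + 4 \left(- \frac{1}{3}\right)\right) + 5298 = \left(-34 - \frac{4}{3}\right) + 5298 = - \frac{106}{3} + 5298 = \frac{15788}{3}$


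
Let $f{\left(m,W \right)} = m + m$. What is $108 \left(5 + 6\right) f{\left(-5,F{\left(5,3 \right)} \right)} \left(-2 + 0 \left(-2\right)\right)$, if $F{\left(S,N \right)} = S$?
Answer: $23760$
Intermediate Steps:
$f{\left(m,W \right)} = 2 m$
$108 \left(5 + 6\right) f{\left(-5,F{\left(5,3 \right)} \right)} \left(-2 + 0 \left(-2\right)\right) = 108 \left(5 + 6\right) 2 \left(-5\right) \left(-2 + 0 \left(-2\right)\right) = 108 \cdot 11 \left(-10\right) \left(-2 + 0\right) = 108 \left(-110\right) \left(-2\right) = \left(-11880\right) \left(-2\right) = 23760$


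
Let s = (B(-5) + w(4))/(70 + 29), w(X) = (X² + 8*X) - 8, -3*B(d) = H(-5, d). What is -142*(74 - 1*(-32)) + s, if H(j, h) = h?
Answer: -4470319/297 ≈ -15052.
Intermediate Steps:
B(d) = -d/3
w(X) = -8 + X² + 8*X
s = 125/297 (s = (-⅓*(-5) + (-8 + 4² + 8*4))/(70 + 29) = (5/3 + (-8 + 16 + 32))/99 = (5/3 + 40)*(1/99) = (125/3)*(1/99) = 125/297 ≈ 0.42088)
-142*(74 - 1*(-32)) + s = -142*(74 - 1*(-32)) + 125/297 = -142*(74 + 32) + 125/297 = -142*106 + 125/297 = -15052 + 125/297 = -4470319/297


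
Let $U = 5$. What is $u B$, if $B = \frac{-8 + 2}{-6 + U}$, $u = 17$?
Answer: $102$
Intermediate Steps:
$B = 6$ ($B = \frac{-8 + 2}{-6 + 5} = - \frac{6}{-1} = \left(-6\right) \left(-1\right) = 6$)
$u B = 17 \cdot 6 = 102$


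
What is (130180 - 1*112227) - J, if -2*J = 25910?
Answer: 30908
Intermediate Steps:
J = -12955 (J = -1/2*25910 = -12955)
(130180 - 1*112227) - J = (130180 - 1*112227) - 1*(-12955) = (130180 - 112227) + 12955 = 17953 + 12955 = 30908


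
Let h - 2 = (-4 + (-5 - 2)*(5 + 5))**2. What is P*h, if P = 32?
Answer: 175296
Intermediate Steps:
h = 5478 (h = 2 + (-4 + (-5 - 2)*(5 + 5))**2 = 2 + (-4 - 7*10)**2 = 2 + (-4 - 70)**2 = 2 + (-74)**2 = 2 + 5476 = 5478)
P*h = 32*5478 = 175296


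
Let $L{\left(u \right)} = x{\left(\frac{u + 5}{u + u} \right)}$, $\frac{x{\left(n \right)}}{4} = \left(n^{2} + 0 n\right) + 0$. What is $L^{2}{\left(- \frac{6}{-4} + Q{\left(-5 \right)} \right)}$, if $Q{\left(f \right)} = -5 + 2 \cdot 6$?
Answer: $\frac{531441}{83521} \approx 6.363$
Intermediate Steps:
$Q{\left(f \right)} = 7$ ($Q{\left(f \right)} = -5 + 12 = 7$)
$x{\left(n \right)} = 4 n^{2}$ ($x{\left(n \right)} = 4 \left(\left(n^{2} + 0 n\right) + 0\right) = 4 \left(\left(n^{2} + 0\right) + 0\right) = 4 \left(n^{2} + 0\right) = 4 n^{2}$)
$L{\left(u \right)} = \frac{\left(5 + u\right)^{2}}{u^{2}}$ ($L{\left(u \right)} = 4 \left(\frac{u + 5}{u + u}\right)^{2} = 4 \left(\frac{5 + u}{2 u}\right)^{2} = 4 \frac{\left(5 + u\right)^{2}}{4 u^{2}} = \frac{\left(5 + u\right)^{2}}{u^{2}}$)
$L^{2}{\left(- \frac{6}{-4} + Q{\left(-5 \right)} \right)} = \left(\frac{\left(5 + \left(- \frac{6}{-4} + 7\right)\right)^{2}}{\left(- \frac{6}{-4} + 7\right)^{2}}\right)^{2} = \left(\frac{\left(5 + \left(\left(-6\right) \left(- \frac{1}{4}\right) + 7\right)\right)^{2}}{\left(\left(-6\right) \left(- \frac{1}{4}\right) + 7\right)^{2}}\right)^{2} = \left(\frac{\left(5 + \left(\frac{3}{2} + 7\right)\right)^{2}}{\left(\frac{3}{2} + 7\right)^{2}}\right)^{2} = \left(\frac{\left(5 + \frac{17}{2}\right)^{2}}{\frac{289}{4}}\right)^{2} = \left(\frac{4 \left(\frac{27}{2}\right)^{2}}{289}\right)^{2} = \left(\frac{4}{289} \cdot \frac{729}{4}\right)^{2} = \left(\frac{729}{289}\right)^{2} = \frac{531441}{83521}$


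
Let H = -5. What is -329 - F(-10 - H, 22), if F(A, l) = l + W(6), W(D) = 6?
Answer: -357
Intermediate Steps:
F(A, l) = 6 + l (F(A, l) = l + 6 = 6 + l)
-329 - F(-10 - H, 22) = -329 - (6 + 22) = -329 - 1*28 = -329 - 28 = -357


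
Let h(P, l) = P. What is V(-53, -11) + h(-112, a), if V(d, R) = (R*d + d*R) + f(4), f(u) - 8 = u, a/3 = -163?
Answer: 1066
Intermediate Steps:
a = -489 (a = 3*(-163) = -489)
f(u) = 8 + u
V(d, R) = 12 + 2*R*d (V(d, R) = (R*d + d*R) + (8 + 4) = (R*d + R*d) + 12 = 2*R*d + 12 = 12 + 2*R*d)
V(-53, -11) + h(-112, a) = (12 + 2*(-11)*(-53)) - 112 = (12 + 1166) - 112 = 1178 - 112 = 1066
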